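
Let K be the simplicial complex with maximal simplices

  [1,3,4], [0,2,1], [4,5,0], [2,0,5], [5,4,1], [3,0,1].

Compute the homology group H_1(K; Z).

H_1 ≅ Z.

We work with the vertex ordering 0 < 1 < 2 < 3 < 4 < 5. The simplices of K, each written with vertices in increasing order, are:

  0-simplices (6): [0], [1], [2], [3], [4], [5]
  1-simplices (12): [0,1], [0,2], [0,3], [0,4], [0,5], [1,2], [1,3], [1,4], [1,5], [2,5], [3,4], [4,5]
  2-simplices (6): [0,1,2], [0,1,3], [0,2,5], [0,4,5], [1,3,4], [1,4,5]

so the chain groups are C_0 ≅ Z^6, C_1 ≅ Z^12, C_2 ≅ Z^6.

The boundary map ∂_1: C_1 → C_0 maps an edge to its endpoints' difference, ∂[p,q] = q − p. For instance
  ∂[1,2] = [2] − [1].
This gives a 6×12 integer matrix of rank 5; reducing to Smith normal form yields diagonal entries (1,1,1,1,1).

The boundary map ∂_2: C_2 → C_1 maps a triangle to the signed sum of its edges. For instance
  ∂[0,1,2] = [1,2] − [0,2] + [0,1],
  ∂[0,2,5] = [2,5] − [0,5] + [0,2].
The 12×6 boundary matrix has rank 6 and Smith normal form diag(1,1,1,1,1,1).

Computing H_k = (kernel of ∂_k) / (image of ∂_{k+1}):

  H_1: rank ker ∂_1 − rank ∂_2 = (12 − 5) − 6 = 1, and the invariant factors of ∂_2 are all 1, so H_1 = Z.

(K is a triangulation of the cylinder S^1 x I.)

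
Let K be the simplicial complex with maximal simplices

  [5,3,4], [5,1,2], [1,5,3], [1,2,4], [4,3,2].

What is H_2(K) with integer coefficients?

H_2 ≅ 0.

Fix the vertex order 1 < 2 < 3 < 4 < 5 and write every simplex with vertices in increasing order. Then dim K = 2 and the simplices of K are:

  0-simplices (5): [1], [2], [3], [4], [5]
  1-simplices (10): [1,2], [1,3], [1,4], [1,5], [2,3], [2,4], [2,5], [3,4], [3,5], [4,5]
  2-simplices (5): [1,2,4], [1,2,5], [1,3,5], [2,3,4], [3,4,5]

so the chain groups are C_0 ≅ Z^5, C_1 ≅ Z^10, C_2 ≅ Z^5.

Boundary ∂_1: C_1 → C_0 maps an edge to its endpoints' difference, ∂[p,q] = q − p. For instance
  ∂[3,5] = [5] − [3].
As a 5×10 matrix over Z this has rank 4, with invariant factors (1,1,1,1).

∂_2: C_2 → C_1 sends each 2-simplex [p,q,r] to [q,r] − [p,r] + [p,q]. For instance
  ∂[2,3,4] = [3,4] − [2,4] + [2,3],
  ∂[1,2,4] = [2,4] − [1,4] + [1,2].
The resulting 10×5 matrix has rank 5, and its Smith normal form has invariant factors (1,1,1,1,1).

Now H_k = ker ∂_k / im ∂_{k+1}, so:

  H_2: rank ker ∂_2 − rank ∂_3 = (5 − 5) − 0 = 0, and there is no ∂_3, so H_2 ≅ 0.

(K is a triangulation of the Möbius band.)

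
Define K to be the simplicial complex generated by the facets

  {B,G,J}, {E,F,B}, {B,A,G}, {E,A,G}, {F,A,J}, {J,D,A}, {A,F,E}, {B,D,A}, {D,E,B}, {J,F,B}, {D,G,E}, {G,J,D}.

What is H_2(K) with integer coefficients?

We work with the vertex ordering A < B < D < E < F < G < J. The simplices of K, each written with vertices in increasing order, are:

  0-simplices (7): A, B, D, E, F, G, J
  1-simplices (18): AB, AD, AE, AF, AG, AJ, BD, BE, BF, BG, BJ, DE, DG, DJ, EF, EG, FJ, GJ
  2-simplices (12): ABD, ABG, ADJ, AEF, AEG, AFJ, BDE, BEF, BFJ, BGJ, DEG, DGJ

giving chain groups C_0 ≅ Z^7, C_1 ≅ Z^18, C_2 ≅ Z^12.

Boundary ∂_1: C_1 → C_0 maps an edge to its endpoints' difference, ∂[p,q] = q − p. For instance
  ∂AF = F − A.
The 7×18 boundary matrix has rank 6 and Smith normal form diag(1,1,1,1,1,1).

∂_2: C_2 → C_1 sends each 2-simplex [p,q,r] to [q,r] − [p,r] + [p,q]. For instance
  ∂ABD = BD − AD + AB,
  ∂BFJ = FJ − BJ + BF.
This gives a 18×12 integer matrix of rank 12; reducing to Smith normal form yields diagonal entries (1,1,1,1,1,1,1,1,1,1,1,2).

Reading off H_k = ker ∂_k / im ∂_{k+1}:

  H_2: rank ker ∂_2 − rank ∂_3 = (12 − 12) − 0 = 0, and there is no ∂_3, so H_2 ≅ 0.

H_2 ≅ 0.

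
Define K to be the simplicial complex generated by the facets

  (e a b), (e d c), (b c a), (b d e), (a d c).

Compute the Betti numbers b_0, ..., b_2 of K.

b_0 = 1, b_1 = 1, b_2 = 0.

K has 5 vertices, 10 edges, 5 triangles.
rank ∂_0 = 0, rank ∂_1 = 4 ⇒ b_0 = 5 − 0 − 4 = 1; all invariant factors of ∂_1 are 1 so no torsion. So H_0 ≅ Z.
rank ∂_1 = 4, rank ∂_2 = 5 ⇒ b_1 = 10 − 4 − 5 = 1; all invariant factors of ∂_2 are 1 so no torsion. So H_1 ≅ Z.
rank ∂_2 = 5, rank ∂_3 = 0 ⇒ b_2 = 5 − 5 − 0 = 0. So H_2 ≅ 0.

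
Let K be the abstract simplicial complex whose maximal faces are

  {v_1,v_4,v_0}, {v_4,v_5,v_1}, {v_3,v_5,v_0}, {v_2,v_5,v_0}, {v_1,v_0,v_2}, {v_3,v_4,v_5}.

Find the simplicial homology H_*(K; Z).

H_0 = Z,  H_1 = Z,  H_2 = 0.

Take the total order v_0 < v_1 < v_2 < v_3 < v_4 < v_5 on the vertex set. Then K (dimension 2) consists of the simplices:

  0-simplices (6): [v_0], [v_1], [v_2], [v_3], [v_4], [v_5]
  1-simplices (12): [v_0,v_1], [v_0,v_2], [v_0,v_3], [v_0,v_4], [v_0,v_5], [v_1,v_2], [v_1,v_4], [v_1,v_5], [v_2,v_5], [v_3,v_4], [v_3,v_5], [v_4,v_5]
  2-simplices (6): [v_0,v_1,v_2], [v_0,v_1,v_4], [v_0,v_2,v_5], [v_0,v_3,v_5], [v_1,v_4,v_5], [v_3,v_4,v_5]

so the chain groups are C_0 ≅ Z^6, C_1 ≅ Z^12, C_2 ≅ Z^6.

Boundary ∂_1: C_1 → C_0 maps an edge to its endpoints' difference, ∂[p,q] = q − p. For instance
  ∂[v_0,v_4] = [v_4] − [v_0].
The 6×12 boundary matrix has rank 5 and Smith normal form diag(1,1,1,1,1).

∂_2: C_2 → C_1 maps a triangle to the signed sum of its edges. For instance
  ∂[v_0,v_3,v_5] = [v_3,v_5] − [v_0,v_5] + [v_0,v_3],
  ∂[v_0,v_2,v_5] = [v_2,v_5] − [v_0,v_5] + [v_0,v_2].
As a 12×6 matrix over Z this has rank 6, with invariant factors (1,1,1,1,1,1).

Computing H_k = (kernel of ∂_k) / (image of ∂_{k+1}):

  H_0: rank C_0 − rank ∂_1 = 6 − 5 = 1, and the invariant factors of ∂_1 are all 1, so H_0 = Z.
  H_1: rank ker ∂_1 − rank ∂_2 = (12 − 5) − 6 = 1, and the invariant factors of ∂_2 are all 1, so H_1 = Z.
  H_2: rank ker ∂_2 − rank ∂_3 = (6 − 6) − 0 = 0, and there is no ∂_3, so H_2 = 0.

As a check, the Euler characteristic is 6 − 12 + 6 = 0, which agrees with 1 − 1 + 0 = 0.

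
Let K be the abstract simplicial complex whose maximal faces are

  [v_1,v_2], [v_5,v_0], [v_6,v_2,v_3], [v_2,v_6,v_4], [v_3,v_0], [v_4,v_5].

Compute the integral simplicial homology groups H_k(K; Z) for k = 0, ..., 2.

H_0 = Z,  H_1 = Z,  H_2 = 0.

Order the vertices as v_0 < v_1 < v_2 < v_3 < v_4 < v_5 < v_6. Listing each simplex with vertices in this order, K has dimension 2 with simplices:

  0-simplices (7): [v_0], [v_1], [v_2], [v_3], [v_4], [v_5], [v_6]
  1-simplices (9): [v_0,v_3], [v_0,v_5], [v_1,v_2], [v_2,v_3], [v_2,v_4], [v_2,v_6], [v_3,v_6], [v_4,v_5], [v_4,v_6]
  2-simplices (2): [v_2,v_3,v_6], [v_2,v_4,v_6]

so the chain groups are C_0 ≅ Z^7, C_1 ≅ Z^9, C_2 ≅ Z^2.

Boundary ∂_1: C_1 → C_0 maps an edge to its endpoints' difference, ∂[p,q] = q − p.
As a 7×9 matrix over Z this has rank 6, with invariant factors (1,1,1,1,1,1).

Boundary ∂_2: C_2 → C_1 maps a triangle to the signed sum of its edges. For instance
  ∂[v_2,v_4,v_6] = [v_4,v_6] − [v_2,v_6] + [v_2,v_4],
  ∂[v_2,v_3,v_6] = [v_3,v_6] − [v_2,v_6] + [v_2,v_3].
The 9×2 boundary matrix has rank 2 and Smith normal form diag(1,1).

Computing H_k = (kernel of ∂_k) / (image of ∂_{k+1}):

  H_0: rank C_0 − rank ∂_1 = 7 − 6 = 1, and the invariant factors of ∂_1 are all 1, so H_0 = Z.
  H_1: rank ker ∂_1 − rank ∂_2 = (9 − 6) − 2 = 1, and the invariant factors of ∂_2 are all 1, so H_1 = Z.
  H_2: rank ker ∂_2 − rank ∂_3 = (2 − 2) − 0 = 0, and there is no ∂_3, so H_2 = 0.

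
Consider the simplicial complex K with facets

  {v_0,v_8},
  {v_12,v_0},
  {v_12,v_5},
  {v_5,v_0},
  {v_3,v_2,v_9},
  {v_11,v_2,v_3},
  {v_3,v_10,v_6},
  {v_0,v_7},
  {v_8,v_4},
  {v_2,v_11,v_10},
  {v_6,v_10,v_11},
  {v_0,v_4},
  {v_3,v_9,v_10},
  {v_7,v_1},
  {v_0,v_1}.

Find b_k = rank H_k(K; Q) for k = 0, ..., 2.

b_0 = 2, b_1 = 4, b_2 = 0.

Fix the vertex order v_0 < v_1 < v_2 < v_3 < v_4 < v_5 < v_6 < v_7 < v_8 < v_9 < v_10 < v_11 < v_12 and write every simplex with vertices in increasing order. Then dim K = 2 and the simplices of K are:

  0-simplices (13): [v_0], [v_1], [v_2], [v_3], [v_4], [v_5], [v_6], [v_7], [v_8], [v_9], [v_10], [v_11], [v_12]
  1-simplices (21): (21 of them)
  2-simplices (6): [v_2,v_3,v_9], [v_2,v_3,v_11], [v_2,v_10,v_11], [v_3,v_6,v_10], [v_3,v_9,v_10], [v_6,v_10,v_11]

so the chain groups are C_0 ≅ Z^13, C_1 ≅ Z^21, C_2 ≅ Z^6.

The boundary map ∂_1: C_1 → C_0 maps an edge to its endpoints' difference, ∂[p,q] = q − p.
As a 13×21 matrix over Z this has rank 11, with invariant factors (1,1,1,1,1,1,1,1,1,1,1).

∂_2: C_2 → C_1 maps a triangle to the signed sum of its edges. For instance
  ∂[v_2,v_3,v_9] = [v_3,v_9] − [v_2,v_9] + [v_2,v_3],
  ∂[v_2,v_10,v_11] = [v_10,v_11] − [v_2,v_11] + [v_2,v_10].
The resulting 21×6 matrix has rank 6, and its Smith normal form has invariant factors (1,1,1,1,1,1).

Now H_k = ker ∂_k / im ∂_{k+1}, so:

  H_0: rank C_0 − rank ∂_1 = 13 − 11 = 2, and the invariant factors of ∂_1 are all 1, so H_0 = Z^2.
  H_1: rank ker ∂_1 − rank ∂_2 = (21 − 11) − 6 = 4, and the invariant factors of ∂_2 are all 1, so H_1 = Z^4.
  H_2: rank ker ∂_2 − rank ∂_3 = (6 − 6) − 0 = 0, and there is no ∂_3, so H_2 = 0.

Hence the Betti numbers are b_0 = 2, b_1 = 4, b_2 = 0.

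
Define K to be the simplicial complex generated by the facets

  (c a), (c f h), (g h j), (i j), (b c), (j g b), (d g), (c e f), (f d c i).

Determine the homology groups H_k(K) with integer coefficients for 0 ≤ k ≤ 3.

H_0 ≅ Z,  H_1 ≅ Z^3,  H_2 = 0,  H_3 = 0.

We work with the vertex ordering a < b < c < d < e < f < g < h < i < j. The simplices of K, each written with vertices in increasing order, are:

  0-simplices (10): a, b, c, d, e, f, g, h, i, j
  1-simplices (19): ac, bc, bg, bj, cd, ce, cf, ch, ci, df, dg, di, ef, fh, fi, gh, gj, hj, ij
  2-simplices (8): bgj, cdf, cdi, cef, cfh, cfi, dfi, ghj
  3-simplices (1): cdfi

Hence C_0 ≅ Z^10, C_1 ≅ Z^19, C_2 ≅ Z^8, C_3 ≅ Z^1.

∂_1: C_1 → C_0 maps an edge to its endpoints' difference, ∂[p,q] = q − p.
This gives a 10×19 integer matrix of rank 9; reducing to Smith normal form yields diagonal entries (1,1,1,1,1,1,1,1,1).

The boundary map ∂_2: C_2 → C_1 maps a triangle to the signed sum of its edges. For instance
  ∂bgj = gj − bj + bg,
  ∂cef = ef − cf + ce.
As a 19×8 matrix over Z this has rank 7, with invariant factors (1,1,1,1,1,1,1).

The boundary map ∂_3: C_3 → C_2 sends each 3-simplex σ to the alternating sum Σ_i (−1)^i (σ with its i-th vertex removed). For instance
  ∂cdfi = dfi − cfi + cdi − cdf.
The resulting 8×1 matrix has rank 1, and its Smith normal form has invariant factors (1).

Computing H_k = (kernel of ∂_k) / (image of ∂_{k+1}):

  H_0: rank C_0 − rank ∂_1 = 10 − 9 = 1, and the invariant factors of ∂_1 are all 1, so H_0 = Z.
  H_1: rank ker ∂_1 − rank ∂_2 = (19 − 9) − 7 = 3, and the invariant factors of ∂_2 are all 1, so H_1 = Z^3.
  H_2: rank ker ∂_2 − rank ∂_3 = (8 − 7) − 1 = 0, and the invariant factors of ∂_3 are all 1, so H_2 = 0.
  H_3: rank ker ∂_3 − rank ∂_4 = (1 − 1) − 0 = 0, and there is no ∂_4, so H_3 = 0.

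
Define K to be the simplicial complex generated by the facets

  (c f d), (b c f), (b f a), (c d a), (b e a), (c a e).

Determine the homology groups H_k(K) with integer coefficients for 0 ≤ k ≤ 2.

K has 6 vertices, 12 edges, 6 triangles.
rank ∂_0 = 0, rank ∂_1 = 5 ⇒ b_0 = 6 − 0 − 5 = 1; all invariant factors of ∂_1 are 1 so no torsion. So H_0 ≅ Z.
rank ∂_1 = 5, rank ∂_2 = 6 ⇒ b_1 = 12 − 5 − 6 = 1; all invariant factors of ∂_2 are 1 so no torsion. So H_1 ≅ Z.
rank ∂_2 = 6, rank ∂_3 = 0 ⇒ b_2 = 6 − 6 − 0 = 0. So H_2 ≅ 0.

H_0 ≅ Z,  H_1 ≅ Z,  H_2 = 0.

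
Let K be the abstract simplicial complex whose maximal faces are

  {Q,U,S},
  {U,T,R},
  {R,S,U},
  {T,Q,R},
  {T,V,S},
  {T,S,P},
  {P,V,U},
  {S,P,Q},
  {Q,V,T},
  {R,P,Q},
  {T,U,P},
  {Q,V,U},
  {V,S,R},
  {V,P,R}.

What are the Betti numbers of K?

Fix the vertex order P < Q < R < S < T < U < V and write every simplex with vertices in increasing order. Then dim K = 2 and the simplices of K are:

  0-simplices (7): P, Q, R, S, T, U, V
  1-simplices (21): PQ, PR, PS, PT, PU, PV, QR, QS, QT, QU, QV, RS, RT, RU, RV, ST, SU, SV, TU, TV, UV
  2-simplices (14): PQR, PQS, PRV, PST, PTU, PUV, QRT, QSU, QTV, QUV, RSU, RSV, RTU, STV

Hence C_0 ≅ Z^7, C_1 ≅ Z^21, C_2 ≅ Z^14.

Boundary ∂_1: C_1 → C_0 maps an edge to its endpoints' difference, ∂[p,q] = q − p.
The resulting 7×21 matrix has rank 6, and its Smith normal form has invariant factors (1,1,1,1,1,1).

The boundary map ∂_2: C_2 → C_1 acts by ∂[p,q,r] = [q,r] − [p,r] + [p,q]. For instance
  ∂PST = ST − PT + PS,
  ∂PUV = UV − PV + PU.
The resulting 21×14 matrix has rank 13, and its Smith normal form has invariant factors (1,1,1,1,1,1,1,1,1,1,1,1,1).

Computing H_k = (kernel of ∂_k) / (image of ∂_{k+1}):

  H_0: rank C_0 − rank ∂_1 = 7 − 6 = 1, and the invariant factors of ∂_1 are all 1, so H_0 = Z.
  H_1: rank ker ∂_1 − rank ∂_2 = (21 − 6) − 13 = 2, and the invariant factors of ∂_2 are all 1, so H_1 = Z^2.
  H_2: rank ker ∂_2 − rank ∂_3 = (14 − 13) − 0 = 1, and there is no ∂_3, so H_2 = Z.

(K is a triangulation of the torus T^2.)

Hence the Betti numbers are b_0 = 1, b_1 = 2, b_2 = 1.

b_0 = 1, b_1 = 2, b_2 = 1.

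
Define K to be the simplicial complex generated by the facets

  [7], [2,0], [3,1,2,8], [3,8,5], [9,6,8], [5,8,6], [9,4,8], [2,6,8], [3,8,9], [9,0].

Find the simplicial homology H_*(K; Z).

H_0 ≅ Z^2,  H_1 ≅ Z,  H_2 = 0,  H_3 = 0.

We work with the vertex ordering 0 < 1 < 2 < 3 < 4 < 5 < 6 < 7 < 8 < 9. The simplices of K, each written with vertices in increasing order, are:

  0-simplices (10): [0], [1], [2], [3], [4], [5], [6], [7], [8], [9]
  1-simplices (18): [0,2], [0,9], [1,2], [1,3], [1,8], [2,3], [2,6], [2,8], [3,5], [3,8], [3,9], [4,8], [4,9], [5,6], [5,8], [6,8], [6,9], [8,9]
  2-simplices (10): [1,2,3], [1,2,8], [1,3,8], [2,3,8], [2,6,8], [3,5,8], [3,8,9], [4,8,9], [5,6,8], [6,8,9]
  3-simplices (1): [1,2,3,8]

giving chain groups C_0 ≅ Z^10, C_1 ≅ Z^18, C_2 ≅ Z^10, C_3 ≅ Z^1.

∂_1: C_1 → C_0 sends each edge [p,q] (with p < q) to q − p. For instance
  ∂[4,8] = [8] − [4].
The 10×18 boundary matrix has rank 8 and Smith normal form diag(1,1,1,1,1,1,1,1).

The boundary map ∂_2: C_2 → C_1 acts by ∂[p,q,r] = [q,r] − [p,r] + [p,q]. For instance
  ∂[1,3,8] = [3,8] − [1,8] + [1,3],
  ∂[2,3,8] = [3,8] − [2,8] + [2,3].
As a 18×10 matrix over Z this has rank 9, with invariant factors (1,1,1,1,1,1,1,1,1).

Boundary ∂_3: C_3 → C_2 sends each 3-simplex σ to the alternating sum Σ_i (−1)^i (σ with its i-th vertex removed). For instance
  ∂[1,2,3,8] = [2,3,8] − [1,3,8] + [1,2,8] − [1,2,3].
This gives a 10×1 integer matrix of rank 1; reducing to Smith normal form yields diagonal entries (1).

Computing H_k = (kernel of ∂_k) / (image of ∂_{k+1}):

  H_0: rank C_0 − rank ∂_1 = 10 − 8 = 2, and the invariant factors of ∂_1 are all 1, so H_0 ≅ Z^2.
  H_1: rank ker ∂_1 − rank ∂_2 = (18 − 8) − 9 = 1, and the invariant factors of ∂_2 are all 1, so H_1 ≅ Z.
  H_2: rank ker ∂_2 − rank ∂_3 = (10 − 9) − 1 = 0, and the invariant factors of ∂_3 are all 1, so H_2 ≅ 0.
  H_3: rank ker ∂_3 − rank ∂_4 = (1 − 1) − 0 = 0, and there is no ∂_4, so H_3 ≅ 0.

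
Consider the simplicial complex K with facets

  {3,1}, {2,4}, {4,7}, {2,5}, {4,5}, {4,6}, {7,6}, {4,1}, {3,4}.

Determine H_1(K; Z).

Fix the vertex order 1 < 2 < 3 < 4 < 5 < 6 < 7 and write every simplex with vertices in increasing order. Then dim K = 1 and the simplices of K are:

  0-simplices (7): [1], [2], [3], [4], [5], [6], [7]
  1-simplices (9): [1,3], [1,4], [2,4], [2,5], [3,4], [4,5], [4,6], [4,7], [6,7]

Hence C_0 ≅ Z^7, C_1 ≅ Z^9.

∂_1: C_1 → C_0 is given by ∂[p,q] = [q] − [p]. For instance
  ∂[6,7] = [7] − [6].
This gives a 7×9 integer matrix of rank 6; reducing to Smith normal form yields diagonal entries (1,1,1,1,1,1).

Reading off H_k = ker ∂_k / im ∂_{k+1}:

  H_1: rank ker ∂_1 − rank ∂_2 = (9 − 6) − 0 = 3, and there is no ∂_2, so H_1 = Z^3.

(K is a triangulation of a wedge of 3 circles.)

H_1 ≅ Z^3.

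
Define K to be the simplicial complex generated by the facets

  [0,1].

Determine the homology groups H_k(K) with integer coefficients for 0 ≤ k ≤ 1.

H_0 ≅ Z,  H_1 = 0.

Take the total order 0 < 1 on the vertex set. Then K (dimension 1) consists of the simplices:

  0-simplices (2): [0], [1]
  1-simplices (1): [0,1]

so the chain groups are C_0 ≅ Z^2, C_1 ≅ Z^1.

The boundary map ∂_1: C_1 → C_0 sends each edge [p,q] (with p < q) to q − p. For instance
  ∂[0,1] = [1] − [0].
The 2×1 boundary matrix has rank 1 and Smith normal form diag(1).

From H_k ≅ ker(∂_k) / im(∂_{k+1}) we obtain:

  H_0: rank C_0 − rank ∂_1 = 2 − 1 = 1, and the invariant factors of ∂_1 are all 1, so H_0 = Z.
  H_1: rank ker ∂_1 − rank ∂_2 = (1 − 1) − 0 = 0, and there is no ∂_2, so H_1 = 0.

As a check, the Euler characteristic is 2 − 1 = 1, which agrees with 1 − 0 = 1.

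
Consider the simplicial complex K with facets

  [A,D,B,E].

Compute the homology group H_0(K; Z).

H_0 ≅ Z.

Take the total order A < B < D < E on the vertex set. Then K (dimension 3) consists of the simplices:

  0-simplices (4): A, B, D, E
  1-simplices (6): AB, AD, AE, BD, BE, DE
  2-simplices (4): ABD, ABE, ADE, BDE
  3-simplices (1): ABDE

so the chain groups are C_0 ≅ Z^4, C_1 ≅ Z^6, C_2 ≅ Z^4, C_3 ≅ Z^1.

∂_1: C_1 → C_0 sends each edge [p,q] (with p < q) to q − p. For instance
  ∂DE = E − D.
The 4×6 boundary matrix has rank 3 and Smith normal form diag(1,1,1).

∂_2: C_2 → C_1 acts by ∂[p,q,r] = [q,r] − [p,r] + [p,q]. For instance
  ∂ABE = BE − AE + AB,
  ∂ABD = BD − AD + AB.
The 6×4 boundary matrix has rank 3 and Smith normal form diag(1,1,1).

Boundary ∂_3: C_3 → C_2 sends each 3-simplex σ to the alternating sum Σ_i (−1)^i (σ with its i-th vertex removed). For instance
  ∂ABDE = BDE − ADE + ABE − ABD.
As a 4×1 matrix over Z this has rank 1, with invariant factors (1).

Computing H_k = (kernel of ∂_k) / (image of ∂_{k+1}):

  H_0: rank C_0 − rank ∂_1 = 4 − 3 = 1, and the invariant factors of ∂_1 are all 1, so H_0 = Z.

(K is a triangulation of the 3-simplex.)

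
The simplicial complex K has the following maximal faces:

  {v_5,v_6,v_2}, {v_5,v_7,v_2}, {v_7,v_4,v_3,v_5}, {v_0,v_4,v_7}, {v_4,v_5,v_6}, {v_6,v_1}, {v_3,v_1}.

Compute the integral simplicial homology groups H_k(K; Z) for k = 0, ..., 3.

Order the vertices as v_0 < v_1 < v_2 < v_3 < v_4 < v_5 < v_6 < v_7. Listing each simplex with vertices in this order, K has dimension 3 with simplices:

  0-simplices (8): [v_0], [v_1], [v_2], [v_3], [v_4], [v_5], [v_6], [v_7]
  1-simplices (15): (15 of them)
  2-simplices (8): [v_0,v_4,v_7], [v_2,v_5,v_6], [v_2,v_5,v_7], [v_3,v_4,v_5], [v_3,v_4,v_7], [v_3,v_5,v_7], [v_4,v_5,v_6], [v_4,v_5,v_7]
  3-simplices (1): [v_3,v_4,v_5,v_7]

Hence C_0 ≅ Z^8, C_1 ≅ Z^15, C_2 ≅ Z^8, C_3 ≅ Z^1.

The boundary map ∂_1: C_1 → C_0 maps an edge to its endpoints' difference, ∂[p,q] = q − p. For instance
  ∂[v_0,v_7] = [v_7] − [v_0].
As a 8×15 matrix over Z this has rank 7, with invariant factors (1,1,1,1,1,1,1).

The boundary map ∂_2: C_2 → C_1 maps a triangle to the signed sum of its edges. For instance
  ∂[v_3,v_4,v_7] = [v_4,v_7] − [v_3,v_7] + [v_3,v_4],
  ∂[v_2,v_5,v_6] = [v_5,v_6] − [v_2,v_6] + [v_2,v_5].
This gives a 15×8 integer matrix of rank 7; reducing to Smith normal form yields diagonal entries (1,1,1,1,1,1,1).

The boundary map ∂_3: C_3 → C_2 sends each 3-simplex σ to the alternating sum Σ_i (−1)^i (σ with its i-th vertex removed). For instance
  ∂[v_3,v_4,v_5,v_7] = [v_4,v_5,v_7] − [v_3,v_5,v_7] + [v_3,v_4,v_7] − [v_3,v_4,v_5].
The resulting 8×1 matrix has rank 1, and its Smith normal form has invariant factors (1).

Reading off H_k = ker ∂_k / im ∂_{k+1}:

  H_0: rank C_0 − rank ∂_1 = 8 − 7 = 1, and the invariant factors of ∂_1 are all 1, so H_0 ≅ Z.
  H_1: rank ker ∂_1 − rank ∂_2 = (15 − 7) − 7 = 1, and the invariant factors of ∂_2 are all 1, so H_1 ≅ Z.
  H_2: rank ker ∂_2 − rank ∂_3 = (8 − 7) − 1 = 0, and the invariant factors of ∂_3 are all 1, so H_2 ≅ 0.
  H_3: rank ker ∂_3 − rank ∂_4 = (1 − 1) − 0 = 0, and there is no ∂_4, so H_3 ≅ 0.

H_0 ≅ Z,  H_1 ≅ Z,  H_2 = 0,  H_3 = 0.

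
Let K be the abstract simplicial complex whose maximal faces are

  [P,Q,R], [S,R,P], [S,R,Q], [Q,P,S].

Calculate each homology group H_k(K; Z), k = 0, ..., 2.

H_0 = Z,  H_1 = 0,  H_2 = Z.

Fix the vertex order P < Q < R < S and write every simplex with vertices in increasing order. Then dim K = 2 and the simplices of K are:

  0-simplices (4): P, Q, R, S
  1-simplices (6): PQ, PR, PS, QR, QS, RS
  2-simplices (4): PQR, PQS, PRS, QRS

Hence C_0 ≅ Z^4, C_1 ≅ Z^6, C_2 ≅ Z^4.

Boundary ∂_1: C_1 → C_0 sends each edge [p,q] (with p < q) to q − p.
The 4×6 boundary matrix has rank 3 and Smith normal form diag(1,1,1).

The boundary map ∂_2: C_2 → C_1 sends each 2-simplex [p,q,r] to [q,r] − [p,r] + [p,q]. For instance
  ∂PRS = RS − PS + PR,
  ∂PQR = QR − PR + PQ.
As a 6×4 matrix over Z this has rank 3, with invariant factors (1,1,1).

Computing H_k = (kernel of ∂_k) / (image of ∂_{k+1}):

  H_0: rank C_0 − rank ∂_1 = 4 − 3 = 1, and the invariant factors of ∂_1 are all 1, so H_0 ≅ Z.
  H_1: rank ker ∂_1 − rank ∂_2 = (6 − 3) − 3 = 0, and the invariant factors of ∂_2 are all 1, so H_1 ≅ 0.
  H_2: rank ker ∂_2 − rank ∂_3 = (4 − 3) − 0 = 1, and there is no ∂_3, so H_2 ≅ Z.

As a check, the Euler characteristic is 4 − 6 + 4 = 2, which agrees with 1 − 0 + 1 = 2.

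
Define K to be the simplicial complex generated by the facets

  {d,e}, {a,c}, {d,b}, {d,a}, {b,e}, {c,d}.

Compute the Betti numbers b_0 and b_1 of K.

Order the vertices as a < b < c < d < e. Listing each simplex with vertices in this order, K has dimension 1 with simplices:

  0-simplices (5): a, b, c, d, e
  1-simplices (6): ac, ad, bd, be, cd, de

Hence C_0 ≅ Z^5, C_1 ≅ Z^6.

Boundary ∂_1: C_1 → C_0 maps an edge to its endpoints' difference, ∂[p,q] = q − p.
The 5×6 boundary matrix has rank 4 and Smith normal form diag(1,1,1,1).

Now H_k = ker ∂_k / im ∂_{k+1}, so:

  H_0: rank C_0 − rank ∂_1 = 5 − 4 = 1, and the invariant factors of ∂_1 are all 1, so H_0 ≅ Z.
  H_1: rank ker ∂_1 − rank ∂_2 = (6 − 4) − 0 = 2, and there is no ∂_2, so H_1 ≅ Z^2.

(K is a triangulation of a wedge of 2 circles.)

Hence the Betti numbers are b_0 = 1, b_1 = 2.

b_0 = 1, b_1 = 2.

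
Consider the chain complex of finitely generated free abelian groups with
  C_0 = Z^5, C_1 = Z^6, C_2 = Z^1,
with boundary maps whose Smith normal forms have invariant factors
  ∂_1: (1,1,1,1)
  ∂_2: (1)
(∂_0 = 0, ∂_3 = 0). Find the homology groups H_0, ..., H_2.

H_0: b_0 = 5 − 0 − 4 = 1; torsion from ∂_1 factors > 1: none. So H_0 = Z.
H_1: b_1 = 6 − 4 − 1 = 1; torsion from ∂_2 factors > 1: none. So H_1 = Z.
H_2: b_2 = 1 − 1 − 0 = 0; torsion from ∂_3 factors > 1: none. So H_2 = 0.

H_0 = Z,  H_1 = Z,  H_2 = 0.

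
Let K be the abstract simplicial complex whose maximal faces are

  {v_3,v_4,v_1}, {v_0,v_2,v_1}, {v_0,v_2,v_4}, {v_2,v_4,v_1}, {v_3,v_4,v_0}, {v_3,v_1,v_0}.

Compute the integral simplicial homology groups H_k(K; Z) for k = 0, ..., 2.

Fix the vertex order v_0 < v_1 < v_2 < v_3 < v_4 and write every simplex with vertices in increasing order. Then dim K = 2 and the simplices of K are:

  0-simplices (5): [v_0], [v_1], [v_2], [v_3], [v_4]
  1-simplices (9): [v_0,v_1], [v_0,v_2], [v_0,v_3], [v_0,v_4], [v_1,v_2], [v_1,v_3], [v_1,v_4], [v_2,v_4], [v_3,v_4]
  2-simplices (6): [v_0,v_1,v_2], [v_0,v_1,v_3], [v_0,v_2,v_4], [v_0,v_3,v_4], [v_1,v_2,v_4], [v_1,v_3,v_4]

Hence C_0 ≅ Z^5, C_1 ≅ Z^9, C_2 ≅ Z^6.

The boundary map ∂_1: C_1 → C_0 is given by ∂[p,q] = [q] − [p].
The resulting 5×9 matrix has rank 4, and its Smith normal form has invariant factors (1,1,1,1).

Boundary ∂_2: C_2 → C_1 sends each 2-simplex [p,q,r] to [q,r] − [p,r] + [p,q]. For instance
  ∂[v_0,v_2,v_4] = [v_2,v_4] − [v_0,v_4] + [v_0,v_2],
  ∂[v_1,v_3,v_4] = [v_3,v_4] − [v_1,v_4] + [v_1,v_3].
The 9×6 boundary matrix has rank 5 and Smith normal form diag(1,1,1,1,1).

Now H_k = ker ∂_k / im ∂_{k+1}, so:

  H_0: rank C_0 − rank ∂_1 = 5 − 4 = 1, and the invariant factors of ∂_1 are all 1, so H_0 = Z.
  H_1: rank ker ∂_1 − rank ∂_2 = (9 − 4) − 5 = 0, and the invariant factors of ∂_2 are all 1, so H_1 = 0.
  H_2: rank ker ∂_2 − rank ∂_3 = (6 − 5) − 0 = 1, and there is no ∂_3, so H_2 = Z.

H_0 ≅ Z,  H_1 = 0,  H_2 ≅ Z.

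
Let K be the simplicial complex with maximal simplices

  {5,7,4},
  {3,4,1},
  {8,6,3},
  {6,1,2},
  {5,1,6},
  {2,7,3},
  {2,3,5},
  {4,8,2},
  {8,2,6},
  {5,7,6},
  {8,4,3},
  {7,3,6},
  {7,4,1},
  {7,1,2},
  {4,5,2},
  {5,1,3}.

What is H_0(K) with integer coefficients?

H_0 = Z.

Take the total order 1 < 2 < 3 < 4 < 5 < 6 < 7 < 8 on the vertex set. Then K (dimension 2) consists of the simplices:

  0-simplices (8): [1], [2], [3], [4], [5], [6], [7], [8]
  1-simplices (24): (24 of them)
  2-simplices (16): [1,2,6], [1,2,7], [1,3,4], [1,3,5], [1,4,7], [1,5,6], [2,3,5], [2,3,7], [2,4,5], [2,4,8], [2,6,8], [3,4,8], [3,6,7], [3,6,8], [4,5,7], [5,6,7]

so the chain groups are C_0 ≅ Z^8, C_1 ≅ Z^24, C_2 ≅ Z^16.

∂_1: C_1 → C_0 maps an edge to its endpoints' difference, ∂[p,q] = q − p. For instance
  ∂[6,8] = [8] − [6].
As a 8×24 matrix over Z this has rank 7, with invariant factors (1,1,1,1,1,1,1).

The boundary map ∂_2: C_2 → C_1 sends each 2-simplex [p,q,r] to [q,r] − [p,r] + [p,q]. For instance
  ∂[1,2,7] = [2,7] − [1,7] + [1,2],
  ∂[3,6,8] = [6,8] − [3,8] + [3,6].
As a 24×16 matrix over Z this has rank 15, with invariant factors (1,1,1,1,1,1,1,1,1,1,1,1,1,1,1).

Now H_k = ker ∂_k / im ∂_{k+1}, so:

  H_0: rank C_0 − rank ∂_1 = 8 − 7 = 1, and the invariant factors of ∂_1 are all 1, so H_0 ≅ Z.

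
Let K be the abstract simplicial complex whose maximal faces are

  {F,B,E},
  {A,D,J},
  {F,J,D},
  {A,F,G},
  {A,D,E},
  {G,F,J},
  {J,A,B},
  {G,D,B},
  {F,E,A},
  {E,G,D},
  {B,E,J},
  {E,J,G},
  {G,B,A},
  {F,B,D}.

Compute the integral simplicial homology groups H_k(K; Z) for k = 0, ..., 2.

H_0 ≅ Z,  H_1 ≅ Z^2,  H_2 ≅ Z.

Take the total order A < B < D < E < F < G < J on the vertex set. Then K (dimension 2) consists of the simplices:

  0-simplices (7): A, B, D, E, F, G, J
  1-simplices (21): AB, AD, AE, AF, AG, AJ, BD, BE, BF, BG, BJ, DE, DF, DG, DJ, EF, EG, EJ, FG, FJ, GJ
  2-simplices (14): ABG, ABJ, ADE, ADJ, AEF, AFG, BDF, BDG, BEF, BEJ, DEG, DFJ, EGJ, FGJ

so the chain groups are C_0 ≅ Z^7, C_1 ≅ Z^21, C_2 ≅ Z^14.

Boundary ∂_1: C_1 → C_0 sends each edge [p,q] (with p < q) to q − p.
As a 7×21 matrix over Z this has rank 6, with invariant factors (1,1,1,1,1,1).

Boundary ∂_2: C_2 → C_1 sends each 2-simplex [p,q,r] to [q,r] − [p,r] + [p,q]. For instance
  ∂BEF = EF − BF + BE,
  ∂BEJ = EJ − BJ + BE.
The 21×14 boundary matrix has rank 13 and Smith normal form diag(1,1,1,1,1,1,1,1,1,1,1,1,1).

From H_k ≅ ker(∂_k) / im(∂_{k+1}) we obtain:

  H_0: rank C_0 − rank ∂_1 = 7 − 6 = 1, and the invariant factors of ∂_1 are all 1, so H_0 = Z.
  H_1: rank ker ∂_1 − rank ∂_2 = (21 − 6) − 13 = 2, and the invariant factors of ∂_2 are all 1, so H_1 = Z^2.
  H_2: rank ker ∂_2 − rank ∂_3 = (14 − 13) − 0 = 1, and there is no ∂_3, so H_2 = Z.

As a check, the Euler characteristic is 7 − 21 + 14 = 0, which agrees with 1 − 2 + 1 = 0.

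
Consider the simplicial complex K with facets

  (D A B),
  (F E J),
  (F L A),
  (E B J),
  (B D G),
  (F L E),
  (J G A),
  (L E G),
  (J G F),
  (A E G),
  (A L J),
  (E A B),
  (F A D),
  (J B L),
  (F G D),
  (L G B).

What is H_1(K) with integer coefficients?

H_1 ≅ Z^2.

We work with the vertex ordering A < B < D < E < F < G < J < L. The simplices of K, each written with vertices in increasing order, are:

  0-simplices (8): A, B, D, E, F, G, J, L
  1-simplices (24): AB, AD, AE, AF, AG, AJ, AL, BD, BE, BG, BJ, BL, DF, DG, EF, EG, EJ, EL, FG, FJ, FL, GJ, GL, JL
  2-simplices (16): ABD, ABE, ADF, AEG, AFL, AGJ, AJL, BDG, BEJ, BGL, BJL, DFG, EFJ, EFL, EGL, FGJ

Hence C_0 ≅ Z^8, C_1 ≅ Z^24, C_2 ≅ Z^16.

Boundary ∂_1: C_1 → C_0 is given by ∂[p,q] = [q] − [p]. For instance
  ∂AB = B − A.
The resulting 8×24 matrix has rank 7, and its Smith normal form has invariant factors (1,1,1,1,1,1,1).

The boundary map ∂_2: C_2 → C_1 maps a triangle to the signed sum of its edges. For instance
  ∂BDG = DG − BG + BD,
  ∂ABE = BE − AE + AB.
This gives a 24×16 integer matrix of rank 15; reducing to Smith normal form yields diagonal entries (1,1,1,1,1,1,1,1,1,1,1,1,1,1,1).

Now H_k = ker ∂_k / im ∂_{k+1}, so:

  H_1: rank ker ∂_1 − rank ∂_2 = (24 − 7) − 15 = 2, and the invariant factors of ∂_2 are all 1, so H_1 = Z^2.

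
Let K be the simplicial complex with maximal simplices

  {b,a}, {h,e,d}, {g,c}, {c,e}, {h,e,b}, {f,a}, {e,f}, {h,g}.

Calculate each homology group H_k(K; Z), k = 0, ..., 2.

K has 8 vertices, 11 edges, 2 triangles.
rank ∂_0 = 0, rank ∂_1 = 7 ⇒ b_0 = 8 − 0 − 7 = 1; all invariant factors of ∂_1 are 1 so no torsion. So H_0 ≅ Z.
rank ∂_1 = 7, rank ∂_2 = 2 ⇒ b_1 = 11 − 7 − 2 = 2; all invariant factors of ∂_2 are 1 so no torsion. So H_1 ≅ Z^2.
rank ∂_2 = 2, rank ∂_3 = 0 ⇒ b_2 = 2 − 2 − 0 = 0. So H_2 ≅ 0.

H_0 = Z,  H_1 = Z^2,  H_2 = 0.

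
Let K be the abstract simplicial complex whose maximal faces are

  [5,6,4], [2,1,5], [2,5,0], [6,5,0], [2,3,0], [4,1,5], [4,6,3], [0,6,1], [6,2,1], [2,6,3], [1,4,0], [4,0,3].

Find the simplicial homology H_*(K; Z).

H_0 ≅ Z,  H_1 ≅ Z/2Z,  H_2 = 0.

K has 7 vertices, 18 edges, 12 triangles.
rank ∂_0 = 0, rank ∂_1 = 6 ⇒ b_0 = 7 − 0 − 6 = 1; all invariant factors of ∂_1 are 1 so no torsion. So H_0 = Z.
rank ∂_1 = 6, rank ∂_2 = 12 ⇒ b_1 = 18 − 6 − 12 = 0; ∂_2 has invariant factor(s) [2] giving torsion. So H_1 = Z/2Z.
rank ∂_2 = 12, rank ∂_3 = 0 ⇒ b_2 = 12 − 12 − 0 = 0. So H_2 = 0.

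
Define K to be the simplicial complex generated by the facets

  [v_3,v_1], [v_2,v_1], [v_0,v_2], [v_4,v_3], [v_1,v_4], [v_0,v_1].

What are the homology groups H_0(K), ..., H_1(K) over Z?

H_0 ≅ Z,  H_1 ≅ Z^2.

Order the vertices as v_0 < v_1 < v_2 < v_3 < v_4. Listing each simplex with vertices in this order, K has dimension 1 with simplices:

  0-simplices (5): [v_0], [v_1], [v_2], [v_3], [v_4]
  1-simplices (6): [v_0,v_1], [v_0,v_2], [v_1,v_2], [v_1,v_3], [v_1,v_4], [v_3,v_4]

Hence C_0 ≅ Z^5, C_1 ≅ Z^6.

The boundary map ∂_1: C_1 → C_0 is given by ∂[p,q] = [q] − [p].
This gives a 5×6 integer matrix of rank 4; reducing to Smith normal form yields diagonal entries (1,1,1,1).

From H_k ≅ ker(∂_k) / im(∂_{k+1}) we obtain:

  H_0: rank C_0 − rank ∂_1 = 5 − 4 = 1, and the invariant factors of ∂_1 are all 1, so H_0 = Z.
  H_1: rank ker ∂_1 − rank ∂_2 = (6 − 4) − 0 = 2, and there is no ∂_2, so H_1 = Z^2.

As a check, the Euler characteristic is 5 − 6 = -1, which agrees with 1 − 2 = -1.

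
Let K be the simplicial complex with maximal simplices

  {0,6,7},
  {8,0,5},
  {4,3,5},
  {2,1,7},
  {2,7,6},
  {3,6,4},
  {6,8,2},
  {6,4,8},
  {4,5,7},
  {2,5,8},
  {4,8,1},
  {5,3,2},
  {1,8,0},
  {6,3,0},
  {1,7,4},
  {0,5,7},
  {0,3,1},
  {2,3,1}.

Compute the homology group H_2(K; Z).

H_2 = Z.

K has 9 vertices, 27 edges, 18 triangles.
rank ∂_2 = 17, rank ∂_3 = 0 ⇒ b_2 = 18 − 17 − 0 = 1. So H_2 = Z.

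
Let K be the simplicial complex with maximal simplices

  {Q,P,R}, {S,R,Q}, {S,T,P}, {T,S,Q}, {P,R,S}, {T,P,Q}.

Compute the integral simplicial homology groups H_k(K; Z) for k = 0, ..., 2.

Take the total order P < Q < R < S < T on the vertex set. Then K (dimension 2) consists of the simplices:

  0-simplices (5): P, Q, R, S, T
  1-simplices (9): PQ, PR, PS, PT, QR, QS, QT, RS, ST
  2-simplices (6): PQR, PQT, PRS, PST, QRS, QST

giving chain groups C_0 ≅ Z^5, C_1 ≅ Z^9, C_2 ≅ Z^6.

The boundary map ∂_1: C_1 → C_0 maps an edge to its endpoints' difference, ∂[p,q] = q − p.
The 5×9 boundary matrix has rank 4 and Smith normal form diag(1,1,1,1).

The boundary map ∂_2: C_2 → C_1 acts by ∂[p,q,r] = [q,r] − [p,r] + [p,q]. For instance
  ∂QRS = RS − QS + QR,
  ∂PQT = QT − PT + PQ.
The 9×6 boundary matrix has rank 5 and Smith normal form diag(1,1,1,1,1).

From H_k ≅ ker(∂_k) / im(∂_{k+1}) we obtain:

  H_0: rank C_0 − rank ∂_1 = 5 − 4 = 1, and the invariant factors of ∂_1 are all 1, so H_0 ≅ Z.
  H_1: rank ker ∂_1 − rank ∂_2 = (9 − 4) − 5 = 0, and the invariant factors of ∂_2 are all 1, so H_1 ≅ 0.
  H_2: rank ker ∂_2 − rank ∂_3 = (6 − 5) − 0 = 1, and there is no ∂_3, so H_2 ≅ Z.

H_0 = Z,  H_1 = 0,  H_2 = Z.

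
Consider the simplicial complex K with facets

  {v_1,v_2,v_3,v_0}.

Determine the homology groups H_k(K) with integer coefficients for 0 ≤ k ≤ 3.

Fix the vertex order v_0 < v_1 < v_2 < v_3 and write every simplex with vertices in increasing order. Then dim K = 3 and the simplices of K are:

  0-simplices (4): [v_0], [v_1], [v_2], [v_3]
  1-simplices (6): [v_0,v_1], [v_0,v_2], [v_0,v_3], [v_1,v_2], [v_1,v_3], [v_2,v_3]
  2-simplices (4): [v_0,v_1,v_2], [v_0,v_1,v_3], [v_0,v_2,v_3], [v_1,v_2,v_3]
  3-simplices (1): [v_0,v_1,v_2,v_3]

so the chain groups are C_0 ≅ Z^4, C_1 ≅ Z^6, C_2 ≅ Z^4, C_3 ≅ Z^1.

The boundary map ∂_1: C_1 → C_0 is given by ∂[p,q] = [q] − [p].
The 4×6 boundary matrix has rank 3 and Smith normal form diag(1,1,1).

∂_2: C_2 → C_1 maps a triangle to the signed sum of its edges. For instance
  ∂[v_0,v_1,v_3] = [v_1,v_3] − [v_0,v_3] + [v_0,v_1],
  ∂[v_0,v_2,v_3] = [v_2,v_3] − [v_0,v_3] + [v_0,v_2].
As a 6×4 matrix over Z this has rank 3, with invariant factors (1,1,1).

∂_3: C_3 → C_2 sends each 3-simplex σ to the alternating sum Σ_i (−1)^i (σ with its i-th vertex removed). For instance
  ∂[v_0,v_1,v_2,v_3] = [v_1,v_2,v_3] − [v_0,v_2,v_3] + [v_0,v_1,v_3] − [v_0,v_1,v_2].
The resulting 4×1 matrix has rank 1, and its Smith normal form has invariant factors (1).

Computing H_k = (kernel of ∂_k) / (image of ∂_{k+1}):

  H_0: rank C_0 − rank ∂_1 = 4 − 3 = 1, and the invariant factors of ∂_1 are all 1, so H_0 = Z.
  H_1: rank ker ∂_1 − rank ∂_2 = (6 − 3) − 3 = 0, and the invariant factors of ∂_2 are all 1, so H_1 = 0.
  H_2: rank ker ∂_2 − rank ∂_3 = (4 − 3) − 1 = 0, and the invariant factors of ∂_3 are all 1, so H_2 = 0.
  H_3: rank ker ∂_3 − rank ∂_4 = (1 − 1) − 0 = 0, and there is no ∂_4, so H_3 = 0.

As a check, the Euler characteristic is 4 − 6 + 4 − 1 = 1, which agrees with 1 − 0 + 0 − 0 = 1.

H_0 = Z,  H_1 = 0,  H_2 = 0,  H_3 = 0.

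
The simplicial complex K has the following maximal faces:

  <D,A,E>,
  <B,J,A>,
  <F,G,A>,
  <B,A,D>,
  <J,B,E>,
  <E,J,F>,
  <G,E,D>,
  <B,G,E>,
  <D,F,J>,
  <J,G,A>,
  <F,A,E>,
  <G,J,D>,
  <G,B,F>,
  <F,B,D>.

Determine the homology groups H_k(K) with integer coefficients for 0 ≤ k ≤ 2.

H_0 = Z,  H_1 = Z^2,  H_2 = Z.

Order the vertices as A < B < D < E < F < G < J. Listing each simplex with vertices in this order, K has dimension 2 with simplices:

  0-simplices (7): A, B, D, E, F, G, J
  1-simplices (21): AB, AD, AE, AF, AG, AJ, BD, BE, BF, BG, BJ, DE, DF, DG, DJ, EF, EG, EJ, FG, FJ, GJ
  2-simplices (14): ABD, ABJ, ADE, AEF, AFG, AGJ, BDF, BEG, BEJ, BFG, DEG, DFJ, DGJ, EFJ

giving chain groups C_0 ≅ Z^7, C_1 ≅ Z^21, C_2 ≅ Z^14.

∂_1: C_1 → C_0 is given by ∂[p,q] = [q] − [p].
The resulting 7×21 matrix has rank 6, and its Smith normal form has invariant factors (1,1,1,1,1,1).

Boundary ∂_2: C_2 → C_1 acts by ∂[p,q,r] = [q,r] − [p,r] + [p,q]. For instance
  ∂AEF = EF − AF + AE,
  ∂AGJ = GJ − AJ + AG.
The 21×14 boundary matrix has rank 13 and Smith normal form diag(1,1,1,1,1,1,1,1,1,1,1,1,1).

Now H_k = ker ∂_k / im ∂_{k+1}, so:

  H_0: rank C_0 − rank ∂_1 = 7 − 6 = 1, and the invariant factors of ∂_1 are all 1, so H_0 = Z.
  H_1: rank ker ∂_1 − rank ∂_2 = (21 − 6) − 13 = 2, and the invariant factors of ∂_2 are all 1, so H_1 = Z^2.
  H_2: rank ker ∂_2 − rank ∂_3 = (14 − 13) − 0 = 1, and there is no ∂_3, so H_2 = Z.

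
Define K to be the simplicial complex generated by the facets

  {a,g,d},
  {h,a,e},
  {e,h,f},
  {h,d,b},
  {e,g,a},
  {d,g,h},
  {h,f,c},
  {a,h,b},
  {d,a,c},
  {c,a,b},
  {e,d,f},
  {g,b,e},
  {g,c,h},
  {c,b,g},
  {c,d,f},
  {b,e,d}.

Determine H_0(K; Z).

H_0 ≅ Z.

Take the total order a < b < c < d < e < f < g < h on the vertex set. Then K (dimension 2) consists of the simplices:

  0-simplices (8): a, b, c, d, e, f, g, h
  1-simplices (24): ab, ac, ad, ae, ag, ah, bc, bd, be, bg, bh, cd, cf, cg, ch, de, df, dg, dh, ef, eg, eh, fh, gh
  2-simplices (16): abc, abh, acd, adg, aeg, aeh, bcg, bde, bdh, beg, cdf, cfh, cgh, def, dgh, efh

giving chain groups C_0 ≅ Z^8, C_1 ≅ Z^24, C_2 ≅ Z^16.

∂_1: C_1 → C_0 maps an edge to its endpoints' difference, ∂[p,q] = q − p. For instance
  ∂ah = h − a.
The resulting 8×24 matrix has rank 7, and its Smith normal form has invariant factors (1,1,1,1,1,1,1).

∂_2: C_2 → C_1 maps a triangle to the signed sum of its edges. For instance
  ∂cfh = fh − ch + cf,
  ∂def = ef − df + de.
This gives a 24×16 integer matrix of rank 15; reducing to Smith normal form yields diagonal entries (1,1,1,1,1,1,1,1,1,1,1,1,1,1,1).

Computing H_k = (kernel of ∂_k) / (image of ∂_{k+1}):

  H_0: rank C_0 − rank ∂_1 = 8 − 7 = 1, and the invariant factors of ∂_1 are all 1, so H_0 = Z.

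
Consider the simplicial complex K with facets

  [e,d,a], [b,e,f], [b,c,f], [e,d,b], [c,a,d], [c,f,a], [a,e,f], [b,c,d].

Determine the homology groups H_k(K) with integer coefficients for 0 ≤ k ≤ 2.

H_0 = Z,  H_1 = 0,  H_2 = Z.

K has 6 vertices, 12 edges, 8 triangles.
rank ∂_0 = 0, rank ∂_1 = 5 ⇒ b_0 = 6 − 0 − 5 = 1; all invariant factors of ∂_1 are 1 so no torsion. So H_0 ≅ Z.
rank ∂_1 = 5, rank ∂_2 = 7 ⇒ b_1 = 12 − 5 − 7 = 0; all invariant factors of ∂_2 are 1 so no torsion. So H_1 ≅ 0.
rank ∂_2 = 7, rank ∂_3 = 0 ⇒ b_2 = 8 − 7 − 0 = 1. So H_2 ≅ Z.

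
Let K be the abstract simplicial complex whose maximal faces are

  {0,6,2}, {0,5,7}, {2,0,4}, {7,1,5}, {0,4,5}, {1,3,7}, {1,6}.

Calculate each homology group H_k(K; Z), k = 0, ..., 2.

Order the vertices as 0 < 1 < 2 < 3 < 4 < 5 < 6 < 7. Listing each simplex with vertices in this order, K has dimension 2 with simplices:

  0-simplices (8): [0], [1], [2], [3], [4], [5], [6], [7]
  1-simplices (14): [0,2], [0,4], [0,5], [0,6], [0,7], [1,3], [1,5], [1,6], [1,7], [2,4], [2,6], [3,7], [4,5], [5,7]
  2-simplices (6): [0,2,4], [0,2,6], [0,4,5], [0,5,7], [1,3,7], [1,5,7]

so the chain groups are C_0 ≅ Z^8, C_1 ≅ Z^14, C_2 ≅ Z^6.

∂_1: C_1 → C_0 is given by ∂[p,q] = [q] − [p].
The 8×14 boundary matrix has rank 7 and Smith normal form diag(1,1,1,1,1,1,1).

Boundary ∂_2: C_2 → C_1 maps a triangle to the signed sum of its edges. For instance
  ∂[1,3,7] = [3,7] − [1,7] + [1,3],
  ∂[1,5,7] = [5,7] − [1,7] + [1,5].
The 14×6 boundary matrix has rank 6 and Smith normal form diag(1,1,1,1,1,1).

Reading off H_k = ker ∂_k / im ∂_{k+1}:

  H_0: rank C_0 − rank ∂_1 = 8 − 7 = 1, and the invariant factors of ∂_1 are all 1, so H_0 ≅ Z.
  H_1: rank ker ∂_1 − rank ∂_2 = (14 − 7) − 6 = 1, and the invariant factors of ∂_2 are all 1, so H_1 ≅ Z.
  H_2: rank ker ∂_2 − rank ∂_3 = (6 − 6) − 0 = 0, and there is no ∂_3, so H_2 ≅ 0.

H_0 = Z,  H_1 = Z,  H_2 = 0.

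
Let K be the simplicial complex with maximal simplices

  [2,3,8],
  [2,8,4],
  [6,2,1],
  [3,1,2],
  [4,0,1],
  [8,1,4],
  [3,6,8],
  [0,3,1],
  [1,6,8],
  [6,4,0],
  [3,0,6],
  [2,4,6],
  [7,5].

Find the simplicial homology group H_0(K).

We work with the vertex ordering 0 < 1 < 2 < 3 < 4 < 5 < 6 < 7 < 8. The simplices of K, each written with vertices in increasing order, are:

  0-simplices (9): [0], [1], [2], [3], [4], [5], [6], [7], [8]
  1-simplices (19): [0,1], [0,3], [0,4], [0,6], [1,2], [1,3], [1,4], [1,6], [1,8], [2,3], [2,4], [2,6], [2,8], [3,6], [3,8], [4,6], [4,8], [5,7], [6,8]
  2-simplices (12): [0,1,3], [0,1,4], [0,3,6], [0,4,6], [1,2,3], [1,2,6], [1,4,8], [1,6,8], [2,3,8], [2,4,6], [2,4,8], [3,6,8]

giving chain groups C_0 ≅ Z^9, C_1 ≅ Z^19, C_2 ≅ Z^12.

Boundary ∂_1: C_1 → C_0 sends each edge [p,q] (with p < q) to q − p. For instance
  ∂[1,3] = [3] − [1].
As a 9×19 matrix over Z this has rank 7, with invariant factors (1,1,1,1,1,1,1).

The boundary map ∂_2: C_2 → C_1 maps a triangle to the signed sum of its edges. For instance
  ∂[1,4,8] = [4,8] − [1,8] + [1,4],
  ∂[0,3,6] = [3,6] − [0,6] + [0,3].
This gives a 19×12 integer matrix of rank 12; reducing to Smith normal form yields diagonal entries (1,1,1,1,1,1,1,1,1,1,1,2).

Now H_k = ker ∂_k / im ∂_{k+1}, so:

  H_0: rank C_0 − rank ∂_1 = 9 − 7 = 2, and the invariant factors of ∂_1 are all 1, so H_0 = Z^2.

H_0 ≅ Z^2.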